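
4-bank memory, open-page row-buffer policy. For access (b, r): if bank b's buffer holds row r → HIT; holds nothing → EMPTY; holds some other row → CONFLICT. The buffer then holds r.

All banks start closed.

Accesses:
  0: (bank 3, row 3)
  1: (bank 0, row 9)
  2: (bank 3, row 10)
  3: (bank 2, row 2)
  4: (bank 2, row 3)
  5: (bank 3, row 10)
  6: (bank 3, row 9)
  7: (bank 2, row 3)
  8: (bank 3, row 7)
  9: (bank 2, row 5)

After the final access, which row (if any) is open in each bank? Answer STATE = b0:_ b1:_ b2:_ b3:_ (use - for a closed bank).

#0 (3,3) E
#1 (0,9) E
#2 (3,10) C  (was 3)
#3 (2,2) E
#4 (2,3) C  (was 2)
#5 (3,10) H  (was 10)
#6 (3,9) C  (was 10)
#7 (2,3) H  (was 3)
#8 (3,7) C  (was 9)
#9 (2,5) C  (was 3)

STATE = b0:9 b1:- b2:5 b3:7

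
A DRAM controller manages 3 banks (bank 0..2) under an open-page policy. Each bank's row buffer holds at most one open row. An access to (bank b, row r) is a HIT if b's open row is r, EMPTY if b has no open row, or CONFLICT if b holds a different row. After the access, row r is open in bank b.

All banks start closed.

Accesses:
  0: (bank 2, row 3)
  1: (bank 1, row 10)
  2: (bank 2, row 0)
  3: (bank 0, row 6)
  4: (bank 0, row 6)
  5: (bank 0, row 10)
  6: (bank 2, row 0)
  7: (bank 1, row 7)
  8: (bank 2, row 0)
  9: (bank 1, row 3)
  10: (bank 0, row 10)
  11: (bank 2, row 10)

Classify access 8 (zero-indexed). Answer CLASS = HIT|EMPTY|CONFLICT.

0: bank 2 row 3 — prev None → EMPTY
1: bank 1 row 10 — prev None → EMPTY
2: bank 2 row 0 — prev 3 → CONFLICT
3: bank 0 row 6 — prev None → EMPTY
4: bank 0 row 6 — prev 6 → HIT
5: bank 0 row 10 — prev 6 → CONFLICT
6: bank 2 row 0 — prev 0 → HIT
7: bank 1 row 7 — prev 10 → CONFLICT
8: bank 2 row 0 — prev 0 → HIT
9: bank 1 row 3 — prev 7 → CONFLICT
10: bank 0 row 10 — prev 10 → HIT
11: bank 2 row 10 — prev 0 → CONFLICT

CLASS = HIT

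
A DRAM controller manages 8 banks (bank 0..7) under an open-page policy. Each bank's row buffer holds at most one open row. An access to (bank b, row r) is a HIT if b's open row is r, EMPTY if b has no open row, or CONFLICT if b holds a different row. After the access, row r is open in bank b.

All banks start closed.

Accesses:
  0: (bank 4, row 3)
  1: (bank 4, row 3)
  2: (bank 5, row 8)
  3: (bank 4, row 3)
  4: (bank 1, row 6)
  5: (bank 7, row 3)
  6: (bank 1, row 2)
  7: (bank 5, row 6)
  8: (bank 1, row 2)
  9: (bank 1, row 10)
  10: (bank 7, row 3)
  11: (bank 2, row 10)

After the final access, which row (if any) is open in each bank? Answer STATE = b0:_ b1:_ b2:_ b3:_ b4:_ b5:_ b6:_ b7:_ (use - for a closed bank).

STATE = b0:- b1:10 b2:10 b3:- b4:3 b5:6 b6:- b7:3

0: bank 4 row 3 — prev None → EMPTY
1: bank 4 row 3 — prev 3 → HIT
2: bank 5 row 8 — prev None → EMPTY
3: bank 4 row 3 — prev 3 → HIT
4: bank 1 row 6 — prev None → EMPTY
5: bank 7 row 3 — prev None → EMPTY
6: bank 1 row 2 — prev 6 → CONFLICT
7: bank 5 row 6 — prev 8 → CONFLICT
8: bank 1 row 2 — prev 2 → HIT
9: bank 1 row 10 — prev 2 → CONFLICT
10: bank 7 row 3 — prev 3 → HIT
11: bank 2 row 10 — prev None → EMPTY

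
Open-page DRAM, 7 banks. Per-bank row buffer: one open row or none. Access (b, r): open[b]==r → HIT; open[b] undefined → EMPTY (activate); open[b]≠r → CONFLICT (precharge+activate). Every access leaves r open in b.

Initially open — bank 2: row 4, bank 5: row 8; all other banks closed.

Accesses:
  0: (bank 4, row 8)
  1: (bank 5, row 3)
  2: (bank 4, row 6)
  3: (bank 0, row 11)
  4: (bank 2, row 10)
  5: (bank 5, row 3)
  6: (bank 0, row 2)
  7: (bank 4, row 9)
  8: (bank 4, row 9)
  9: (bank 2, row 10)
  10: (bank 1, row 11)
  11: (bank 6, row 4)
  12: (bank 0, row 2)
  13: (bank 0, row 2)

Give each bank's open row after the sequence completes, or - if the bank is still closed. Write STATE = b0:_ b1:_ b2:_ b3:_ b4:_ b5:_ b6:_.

STATE = b0:2 b1:11 b2:10 b3:- b4:9 b5:3 b6:4

#0 (4,8) E
#1 (5,3) C  (was 8)
#2 (4,6) C  (was 8)
#3 (0,11) E
#4 (2,10) C  (was 4)
#5 (5,3) H  (was 3)
#6 (0,2) C  (was 11)
#7 (4,9) C  (was 6)
#8 (4,9) H  (was 9)
#9 (2,10) H  (was 10)
#10 (1,11) E
#11 (6,4) E
#12 (0,2) H  (was 2)
#13 (0,2) H  (was 2)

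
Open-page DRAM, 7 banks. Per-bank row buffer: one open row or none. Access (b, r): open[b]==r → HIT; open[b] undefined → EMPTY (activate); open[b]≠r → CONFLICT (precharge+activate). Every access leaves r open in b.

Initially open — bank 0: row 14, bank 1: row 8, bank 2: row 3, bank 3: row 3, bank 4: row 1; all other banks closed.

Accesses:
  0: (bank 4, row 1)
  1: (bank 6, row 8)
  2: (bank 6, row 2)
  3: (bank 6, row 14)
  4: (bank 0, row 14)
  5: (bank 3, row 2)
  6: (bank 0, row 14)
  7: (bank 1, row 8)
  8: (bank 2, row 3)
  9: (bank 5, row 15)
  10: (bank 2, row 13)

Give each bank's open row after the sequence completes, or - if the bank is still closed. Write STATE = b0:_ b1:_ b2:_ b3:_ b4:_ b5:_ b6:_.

  [0] b4 r1: had r1 ⇒ H
  [1] b6 r8: no row ⇒ E
  [2] b6 r2: had r8 ⇒ C
  [3] b6 r14: had r2 ⇒ C
  [4] b0 r14: had r14 ⇒ H
  [5] b3 r2: had r3 ⇒ C
  [6] b0 r14: had r14 ⇒ H
  [7] b1 r8: had r8 ⇒ H
  [8] b2 r3: had r3 ⇒ H
  [9] b5 r15: no row ⇒ E
  [10] b2 r13: had r3 ⇒ C

STATE = b0:14 b1:8 b2:13 b3:2 b4:1 b5:15 b6:14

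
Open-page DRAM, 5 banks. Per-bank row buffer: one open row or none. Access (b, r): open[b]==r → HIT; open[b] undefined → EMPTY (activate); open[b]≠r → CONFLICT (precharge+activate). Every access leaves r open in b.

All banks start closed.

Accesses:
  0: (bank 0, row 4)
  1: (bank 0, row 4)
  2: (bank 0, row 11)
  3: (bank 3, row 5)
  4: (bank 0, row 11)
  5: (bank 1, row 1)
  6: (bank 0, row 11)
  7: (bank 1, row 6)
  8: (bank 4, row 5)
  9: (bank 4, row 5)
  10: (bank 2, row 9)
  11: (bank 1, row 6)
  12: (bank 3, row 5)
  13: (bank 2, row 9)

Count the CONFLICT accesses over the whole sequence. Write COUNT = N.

#0 (0,4) E
#1 (0,4) H  (was 4)
#2 (0,11) C  (was 4)
#3 (3,5) E
#4 (0,11) H  (was 11)
#5 (1,1) E
#6 (0,11) H  (was 11)
#7 (1,6) C  (was 1)
#8 (4,5) E
#9 (4,5) H  (was 5)
#10 (2,9) E
#11 (1,6) H  (was 6)
#12 (3,5) H  (was 5)
#13 (2,9) H  (was 9)

COUNT = 2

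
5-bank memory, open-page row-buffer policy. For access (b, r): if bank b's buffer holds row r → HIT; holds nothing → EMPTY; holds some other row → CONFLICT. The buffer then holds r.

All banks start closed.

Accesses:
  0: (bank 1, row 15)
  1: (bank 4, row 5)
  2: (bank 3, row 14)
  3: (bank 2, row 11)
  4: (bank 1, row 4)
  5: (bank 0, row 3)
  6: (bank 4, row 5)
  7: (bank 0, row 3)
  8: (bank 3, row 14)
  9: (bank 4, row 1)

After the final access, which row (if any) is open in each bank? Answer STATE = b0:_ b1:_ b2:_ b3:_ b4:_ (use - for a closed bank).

STATE = b0:3 b1:4 b2:11 b3:14 b4:1

0: bank 1 row 15 — prev None → EMPTY
1: bank 4 row 5 — prev None → EMPTY
2: bank 3 row 14 — prev None → EMPTY
3: bank 2 row 11 — prev None → EMPTY
4: bank 1 row 4 — prev 15 → CONFLICT
5: bank 0 row 3 — prev None → EMPTY
6: bank 4 row 5 — prev 5 → HIT
7: bank 0 row 3 — prev 3 → HIT
8: bank 3 row 14 — prev 14 → HIT
9: bank 4 row 1 — prev 5 → CONFLICT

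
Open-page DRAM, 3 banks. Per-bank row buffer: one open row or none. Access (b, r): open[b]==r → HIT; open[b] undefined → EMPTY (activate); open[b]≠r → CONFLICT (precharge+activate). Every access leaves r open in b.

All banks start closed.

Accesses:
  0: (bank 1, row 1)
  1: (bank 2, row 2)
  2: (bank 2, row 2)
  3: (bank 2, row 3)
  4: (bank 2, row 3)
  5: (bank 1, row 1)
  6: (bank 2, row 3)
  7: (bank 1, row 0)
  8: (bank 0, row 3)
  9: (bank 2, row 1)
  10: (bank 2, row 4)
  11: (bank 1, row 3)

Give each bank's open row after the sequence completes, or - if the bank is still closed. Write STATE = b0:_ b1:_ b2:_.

STATE = b0:3 b1:3 b2:4

step 0: bank1 None->1 [EMPTY]
step 1: bank2 None->2 [EMPTY]
step 2: bank2 2->2 [HIT]
step 3: bank2 2->3 [CONFLICT]
step 4: bank2 3->3 [HIT]
step 5: bank1 1->1 [HIT]
step 6: bank2 3->3 [HIT]
step 7: bank1 1->0 [CONFLICT]
step 8: bank0 None->3 [EMPTY]
step 9: bank2 3->1 [CONFLICT]
step 10: bank2 1->4 [CONFLICT]
step 11: bank1 0->3 [CONFLICT]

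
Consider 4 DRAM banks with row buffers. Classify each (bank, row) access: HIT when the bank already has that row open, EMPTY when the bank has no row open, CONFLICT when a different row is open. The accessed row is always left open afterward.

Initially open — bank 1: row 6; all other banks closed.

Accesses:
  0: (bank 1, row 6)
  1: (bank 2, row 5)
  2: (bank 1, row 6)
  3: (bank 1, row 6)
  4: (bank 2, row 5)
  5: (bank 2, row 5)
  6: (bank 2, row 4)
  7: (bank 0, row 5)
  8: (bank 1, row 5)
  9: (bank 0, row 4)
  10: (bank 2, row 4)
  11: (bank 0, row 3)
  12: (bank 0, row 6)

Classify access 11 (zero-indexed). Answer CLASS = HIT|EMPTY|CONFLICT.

CLASS = CONFLICT

  [0] b1 r6: had r6 ⇒ H
  [1] b2 r5: no row ⇒ E
  [2] b1 r6: had r6 ⇒ H
  [3] b1 r6: had r6 ⇒ H
  [4] b2 r5: had r5 ⇒ H
  [5] b2 r5: had r5 ⇒ H
  [6] b2 r4: had r5 ⇒ C
  [7] b0 r5: no row ⇒ E
  [8] b1 r5: had r6 ⇒ C
  [9] b0 r4: had r5 ⇒ C
  [10] b2 r4: had r4 ⇒ H
  [11] b0 r3: had r4 ⇒ C
  [12] b0 r6: had r3 ⇒ C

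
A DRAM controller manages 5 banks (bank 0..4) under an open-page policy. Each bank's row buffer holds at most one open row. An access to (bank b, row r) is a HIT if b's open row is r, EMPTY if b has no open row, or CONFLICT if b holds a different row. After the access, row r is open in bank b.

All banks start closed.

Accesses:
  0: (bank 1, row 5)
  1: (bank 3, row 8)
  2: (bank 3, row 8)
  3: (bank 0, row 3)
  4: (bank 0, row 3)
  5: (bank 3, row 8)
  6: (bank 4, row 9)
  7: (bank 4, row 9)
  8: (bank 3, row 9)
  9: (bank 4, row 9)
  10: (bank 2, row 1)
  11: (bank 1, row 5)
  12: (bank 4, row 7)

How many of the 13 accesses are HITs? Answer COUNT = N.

COUNT = 6

  [0] b1 r5: no row ⇒ E
  [1] b3 r8: no row ⇒ E
  [2] b3 r8: had r8 ⇒ H
  [3] b0 r3: no row ⇒ E
  [4] b0 r3: had r3 ⇒ H
  [5] b3 r8: had r8 ⇒ H
  [6] b4 r9: no row ⇒ E
  [7] b4 r9: had r9 ⇒ H
  [8] b3 r9: had r8 ⇒ C
  [9] b4 r9: had r9 ⇒ H
  [10] b2 r1: no row ⇒ E
  [11] b1 r5: had r5 ⇒ H
  [12] b4 r7: had r9 ⇒ C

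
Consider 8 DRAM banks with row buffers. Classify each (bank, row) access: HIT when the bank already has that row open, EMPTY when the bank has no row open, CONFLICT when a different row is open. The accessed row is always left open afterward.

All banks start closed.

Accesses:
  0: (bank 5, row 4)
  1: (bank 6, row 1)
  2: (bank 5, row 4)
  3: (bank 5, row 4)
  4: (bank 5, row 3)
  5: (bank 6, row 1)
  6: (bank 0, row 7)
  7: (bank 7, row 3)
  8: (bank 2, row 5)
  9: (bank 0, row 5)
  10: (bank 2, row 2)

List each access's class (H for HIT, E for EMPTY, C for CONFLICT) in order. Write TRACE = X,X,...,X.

#0 (5,4) E
#1 (6,1) E
#2 (5,4) H  (was 4)
#3 (5,4) H  (was 4)
#4 (5,3) C  (was 4)
#5 (6,1) H  (was 1)
#6 (0,7) E
#7 (7,3) E
#8 (2,5) E
#9 (0,5) C  (was 7)
#10 (2,2) C  (was 5)

TRACE = E,E,H,H,C,H,E,E,E,C,C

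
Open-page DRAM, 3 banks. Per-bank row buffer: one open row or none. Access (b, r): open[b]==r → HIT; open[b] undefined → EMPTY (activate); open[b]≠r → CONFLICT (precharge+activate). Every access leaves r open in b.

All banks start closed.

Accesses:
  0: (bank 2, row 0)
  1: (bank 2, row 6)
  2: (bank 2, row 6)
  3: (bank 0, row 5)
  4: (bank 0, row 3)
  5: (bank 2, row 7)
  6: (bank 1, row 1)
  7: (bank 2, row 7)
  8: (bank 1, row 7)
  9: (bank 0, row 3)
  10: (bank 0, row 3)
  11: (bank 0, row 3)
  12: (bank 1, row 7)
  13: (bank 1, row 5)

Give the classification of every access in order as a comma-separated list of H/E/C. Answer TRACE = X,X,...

step 0: bank2 None->0 [EMPTY]
step 1: bank2 0->6 [CONFLICT]
step 2: bank2 6->6 [HIT]
step 3: bank0 None->5 [EMPTY]
step 4: bank0 5->3 [CONFLICT]
step 5: bank2 6->7 [CONFLICT]
step 6: bank1 None->1 [EMPTY]
step 7: bank2 7->7 [HIT]
step 8: bank1 1->7 [CONFLICT]
step 9: bank0 3->3 [HIT]
step 10: bank0 3->3 [HIT]
step 11: bank0 3->3 [HIT]
step 12: bank1 7->7 [HIT]
step 13: bank1 7->5 [CONFLICT]

TRACE = E,C,H,E,C,C,E,H,C,H,H,H,H,C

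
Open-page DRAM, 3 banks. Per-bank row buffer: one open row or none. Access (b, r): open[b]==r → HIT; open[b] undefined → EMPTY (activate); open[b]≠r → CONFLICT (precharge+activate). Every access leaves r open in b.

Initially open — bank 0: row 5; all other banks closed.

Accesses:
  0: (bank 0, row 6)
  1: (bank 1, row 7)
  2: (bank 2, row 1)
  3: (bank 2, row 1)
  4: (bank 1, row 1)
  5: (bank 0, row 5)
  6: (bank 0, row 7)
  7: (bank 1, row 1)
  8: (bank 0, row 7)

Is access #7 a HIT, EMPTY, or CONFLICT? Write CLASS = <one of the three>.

0: bank 0 row 6 — prev 5 → CONFLICT
1: bank 1 row 7 — prev None → EMPTY
2: bank 2 row 1 — prev None → EMPTY
3: bank 2 row 1 — prev 1 → HIT
4: bank 1 row 1 — prev 7 → CONFLICT
5: bank 0 row 5 — prev 6 → CONFLICT
6: bank 0 row 7 — prev 5 → CONFLICT
7: bank 1 row 1 — prev 1 → HIT
8: bank 0 row 7 — prev 7 → HIT

CLASS = HIT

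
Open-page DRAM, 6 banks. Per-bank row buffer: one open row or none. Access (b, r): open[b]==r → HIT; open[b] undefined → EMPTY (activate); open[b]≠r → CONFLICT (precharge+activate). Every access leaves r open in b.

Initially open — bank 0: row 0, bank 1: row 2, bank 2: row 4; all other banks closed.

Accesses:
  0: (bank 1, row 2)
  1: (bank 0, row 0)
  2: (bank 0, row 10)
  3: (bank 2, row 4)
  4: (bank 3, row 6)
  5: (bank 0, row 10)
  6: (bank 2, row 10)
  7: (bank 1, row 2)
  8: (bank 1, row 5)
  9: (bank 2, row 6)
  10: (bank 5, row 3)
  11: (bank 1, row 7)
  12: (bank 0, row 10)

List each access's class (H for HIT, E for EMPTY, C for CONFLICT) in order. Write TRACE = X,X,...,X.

step 0: bank1 2->2 [HIT]
step 1: bank0 0->0 [HIT]
step 2: bank0 0->10 [CONFLICT]
step 3: bank2 4->4 [HIT]
step 4: bank3 None->6 [EMPTY]
step 5: bank0 10->10 [HIT]
step 6: bank2 4->10 [CONFLICT]
step 7: bank1 2->2 [HIT]
step 8: bank1 2->5 [CONFLICT]
step 9: bank2 10->6 [CONFLICT]
step 10: bank5 None->3 [EMPTY]
step 11: bank1 5->7 [CONFLICT]
step 12: bank0 10->10 [HIT]

TRACE = H,H,C,H,E,H,C,H,C,C,E,C,H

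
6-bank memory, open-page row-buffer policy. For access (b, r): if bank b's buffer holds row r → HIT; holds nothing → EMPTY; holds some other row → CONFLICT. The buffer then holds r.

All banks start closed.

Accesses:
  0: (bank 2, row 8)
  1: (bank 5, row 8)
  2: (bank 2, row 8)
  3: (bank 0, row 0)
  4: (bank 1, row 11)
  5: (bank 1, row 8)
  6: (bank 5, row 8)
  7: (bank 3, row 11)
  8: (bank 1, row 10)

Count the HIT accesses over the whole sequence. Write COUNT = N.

#0 (2,8) E
#1 (5,8) E
#2 (2,8) H  (was 8)
#3 (0,0) E
#4 (1,11) E
#5 (1,8) C  (was 11)
#6 (5,8) H  (was 8)
#7 (3,11) E
#8 (1,10) C  (was 8)

COUNT = 2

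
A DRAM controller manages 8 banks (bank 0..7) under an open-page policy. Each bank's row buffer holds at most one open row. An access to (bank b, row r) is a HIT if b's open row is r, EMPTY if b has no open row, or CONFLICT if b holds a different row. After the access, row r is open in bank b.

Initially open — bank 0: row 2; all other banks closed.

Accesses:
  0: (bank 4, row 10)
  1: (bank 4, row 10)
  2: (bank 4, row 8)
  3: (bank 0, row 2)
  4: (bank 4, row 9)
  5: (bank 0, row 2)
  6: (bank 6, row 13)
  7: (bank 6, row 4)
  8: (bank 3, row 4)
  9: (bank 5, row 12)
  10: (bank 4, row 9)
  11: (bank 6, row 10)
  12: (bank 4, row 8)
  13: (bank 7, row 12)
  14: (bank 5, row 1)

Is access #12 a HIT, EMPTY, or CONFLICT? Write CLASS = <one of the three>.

0: bank 4 row 10 — prev None → EMPTY
1: bank 4 row 10 — prev 10 → HIT
2: bank 4 row 8 — prev 10 → CONFLICT
3: bank 0 row 2 — prev 2 → HIT
4: bank 4 row 9 — prev 8 → CONFLICT
5: bank 0 row 2 — prev 2 → HIT
6: bank 6 row 13 — prev None → EMPTY
7: bank 6 row 4 — prev 13 → CONFLICT
8: bank 3 row 4 — prev None → EMPTY
9: bank 5 row 12 — prev None → EMPTY
10: bank 4 row 9 — prev 9 → HIT
11: bank 6 row 10 — prev 4 → CONFLICT
12: bank 4 row 8 — prev 9 → CONFLICT
13: bank 7 row 12 — prev None → EMPTY
14: bank 5 row 1 — prev 12 → CONFLICT

CLASS = CONFLICT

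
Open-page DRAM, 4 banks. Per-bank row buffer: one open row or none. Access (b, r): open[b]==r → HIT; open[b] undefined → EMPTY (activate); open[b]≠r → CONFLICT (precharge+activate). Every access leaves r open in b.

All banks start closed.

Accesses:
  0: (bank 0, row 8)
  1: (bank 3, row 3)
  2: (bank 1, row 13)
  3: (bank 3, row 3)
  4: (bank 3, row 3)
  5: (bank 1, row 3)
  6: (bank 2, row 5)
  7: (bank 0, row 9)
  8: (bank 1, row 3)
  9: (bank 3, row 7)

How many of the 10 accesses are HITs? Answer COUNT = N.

COUNT = 3

step 0: bank0 None->8 [EMPTY]
step 1: bank3 None->3 [EMPTY]
step 2: bank1 None->13 [EMPTY]
step 3: bank3 3->3 [HIT]
step 4: bank3 3->3 [HIT]
step 5: bank1 13->3 [CONFLICT]
step 6: bank2 None->5 [EMPTY]
step 7: bank0 8->9 [CONFLICT]
step 8: bank1 3->3 [HIT]
step 9: bank3 3->7 [CONFLICT]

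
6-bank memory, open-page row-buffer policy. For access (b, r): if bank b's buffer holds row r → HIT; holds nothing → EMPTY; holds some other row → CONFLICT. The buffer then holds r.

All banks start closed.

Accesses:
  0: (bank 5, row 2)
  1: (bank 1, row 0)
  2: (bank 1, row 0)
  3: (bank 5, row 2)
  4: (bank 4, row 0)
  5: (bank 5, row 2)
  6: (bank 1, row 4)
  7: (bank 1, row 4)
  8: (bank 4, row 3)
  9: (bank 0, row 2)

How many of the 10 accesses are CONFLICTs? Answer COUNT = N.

0: bank 5 row 2 — prev None → EMPTY
1: bank 1 row 0 — prev None → EMPTY
2: bank 1 row 0 — prev 0 → HIT
3: bank 5 row 2 — prev 2 → HIT
4: bank 4 row 0 — prev None → EMPTY
5: bank 5 row 2 — prev 2 → HIT
6: bank 1 row 4 — prev 0 → CONFLICT
7: bank 1 row 4 — prev 4 → HIT
8: bank 4 row 3 — prev 0 → CONFLICT
9: bank 0 row 2 — prev None → EMPTY

COUNT = 2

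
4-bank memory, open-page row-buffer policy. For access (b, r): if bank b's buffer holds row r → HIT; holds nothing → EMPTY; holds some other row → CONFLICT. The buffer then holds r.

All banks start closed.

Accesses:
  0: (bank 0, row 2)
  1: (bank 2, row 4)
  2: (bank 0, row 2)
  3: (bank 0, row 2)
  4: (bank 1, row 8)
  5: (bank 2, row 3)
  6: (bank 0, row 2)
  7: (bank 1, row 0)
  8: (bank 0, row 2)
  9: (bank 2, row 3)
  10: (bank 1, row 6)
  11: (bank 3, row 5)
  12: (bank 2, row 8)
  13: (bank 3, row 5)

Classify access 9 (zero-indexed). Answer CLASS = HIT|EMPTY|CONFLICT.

CLASS = HIT

step 0: bank0 None->2 [EMPTY]
step 1: bank2 None->4 [EMPTY]
step 2: bank0 2->2 [HIT]
step 3: bank0 2->2 [HIT]
step 4: bank1 None->8 [EMPTY]
step 5: bank2 4->3 [CONFLICT]
step 6: bank0 2->2 [HIT]
step 7: bank1 8->0 [CONFLICT]
step 8: bank0 2->2 [HIT]
step 9: bank2 3->3 [HIT]
step 10: bank1 0->6 [CONFLICT]
step 11: bank3 None->5 [EMPTY]
step 12: bank2 3->8 [CONFLICT]
step 13: bank3 5->5 [HIT]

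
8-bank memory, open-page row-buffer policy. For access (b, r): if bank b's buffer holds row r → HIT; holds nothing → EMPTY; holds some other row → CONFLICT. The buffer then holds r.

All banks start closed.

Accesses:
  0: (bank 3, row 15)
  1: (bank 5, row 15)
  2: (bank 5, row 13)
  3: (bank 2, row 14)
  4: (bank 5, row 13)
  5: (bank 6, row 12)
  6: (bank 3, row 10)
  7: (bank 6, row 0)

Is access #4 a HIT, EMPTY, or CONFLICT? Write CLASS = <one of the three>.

CLASS = HIT

  [0] b3 r15: no row ⇒ E
  [1] b5 r15: no row ⇒ E
  [2] b5 r13: had r15 ⇒ C
  [3] b2 r14: no row ⇒ E
  [4] b5 r13: had r13 ⇒ H
  [5] b6 r12: no row ⇒ E
  [6] b3 r10: had r15 ⇒ C
  [7] b6 r0: had r12 ⇒ C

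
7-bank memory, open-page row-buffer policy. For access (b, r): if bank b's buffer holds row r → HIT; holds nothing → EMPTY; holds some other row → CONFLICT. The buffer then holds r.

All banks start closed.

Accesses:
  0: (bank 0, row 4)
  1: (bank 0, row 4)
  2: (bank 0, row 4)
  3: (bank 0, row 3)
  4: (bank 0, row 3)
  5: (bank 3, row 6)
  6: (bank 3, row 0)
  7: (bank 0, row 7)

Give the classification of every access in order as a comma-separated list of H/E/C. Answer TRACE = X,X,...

TRACE = E,H,H,C,H,E,C,C

0: bank 0 row 4 — prev None → EMPTY
1: bank 0 row 4 — prev 4 → HIT
2: bank 0 row 4 — prev 4 → HIT
3: bank 0 row 3 — prev 4 → CONFLICT
4: bank 0 row 3 — prev 3 → HIT
5: bank 3 row 6 — prev None → EMPTY
6: bank 3 row 0 — prev 6 → CONFLICT
7: bank 0 row 7 — prev 3 → CONFLICT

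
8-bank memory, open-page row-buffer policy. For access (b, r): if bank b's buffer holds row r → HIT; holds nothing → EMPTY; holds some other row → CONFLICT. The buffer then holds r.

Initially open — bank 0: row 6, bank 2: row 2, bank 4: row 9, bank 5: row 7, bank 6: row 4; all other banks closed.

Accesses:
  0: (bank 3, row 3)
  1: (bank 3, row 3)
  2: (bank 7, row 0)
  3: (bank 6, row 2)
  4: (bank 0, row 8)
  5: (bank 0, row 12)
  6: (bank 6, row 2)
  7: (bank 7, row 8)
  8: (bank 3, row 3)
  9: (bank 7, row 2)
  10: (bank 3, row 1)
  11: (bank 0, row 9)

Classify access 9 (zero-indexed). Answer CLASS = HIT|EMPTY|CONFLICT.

step 0: bank3 None->3 [EMPTY]
step 1: bank3 3->3 [HIT]
step 2: bank7 None->0 [EMPTY]
step 3: bank6 4->2 [CONFLICT]
step 4: bank0 6->8 [CONFLICT]
step 5: bank0 8->12 [CONFLICT]
step 6: bank6 2->2 [HIT]
step 7: bank7 0->8 [CONFLICT]
step 8: bank3 3->3 [HIT]
step 9: bank7 8->2 [CONFLICT]
step 10: bank3 3->1 [CONFLICT]
step 11: bank0 12->9 [CONFLICT]

CLASS = CONFLICT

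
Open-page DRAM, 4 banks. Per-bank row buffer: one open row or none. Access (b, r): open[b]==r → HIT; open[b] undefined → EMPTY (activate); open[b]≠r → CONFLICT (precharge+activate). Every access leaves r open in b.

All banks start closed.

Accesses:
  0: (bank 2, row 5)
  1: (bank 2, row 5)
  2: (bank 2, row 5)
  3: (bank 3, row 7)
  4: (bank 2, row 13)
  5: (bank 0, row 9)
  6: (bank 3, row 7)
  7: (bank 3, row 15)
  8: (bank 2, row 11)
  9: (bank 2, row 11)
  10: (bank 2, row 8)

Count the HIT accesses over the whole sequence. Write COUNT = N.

#0 (2,5) E
#1 (2,5) H  (was 5)
#2 (2,5) H  (was 5)
#3 (3,7) E
#4 (2,13) C  (was 5)
#5 (0,9) E
#6 (3,7) H  (was 7)
#7 (3,15) C  (was 7)
#8 (2,11) C  (was 13)
#9 (2,11) H  (was 11)
#10 (2,8) C  (was 11)

COUNT = 4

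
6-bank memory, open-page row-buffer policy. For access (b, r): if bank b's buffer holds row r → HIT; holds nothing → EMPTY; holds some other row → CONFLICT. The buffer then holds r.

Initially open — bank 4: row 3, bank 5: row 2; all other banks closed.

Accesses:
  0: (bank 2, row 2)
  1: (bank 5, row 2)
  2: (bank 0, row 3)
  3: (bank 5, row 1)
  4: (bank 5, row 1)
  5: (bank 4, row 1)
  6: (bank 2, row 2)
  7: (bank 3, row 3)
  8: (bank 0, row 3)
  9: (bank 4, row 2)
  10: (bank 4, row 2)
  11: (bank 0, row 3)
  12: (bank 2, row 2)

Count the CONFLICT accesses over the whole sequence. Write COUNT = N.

COUNT = 3

step 0: bank2 None->2 [EMPTY]
step 1: bank5 2->2 [HIT]
step 2: bank0 None->3 [EMPTY]
step 3: bank5 2->1 [CONFLICT]
step 4: bank5 1->1 [HIT]
step 5: bank4 3->1 [CONFLICT]
step 6: bank2 2->2 [HIT]
step 7: bank3 None->3 [EMPTY]
step 8: bank0 3->3 [HIT]
step 9: bank4 1->2 [CONFLICT]
step 10: bank4 2->2 [HIT]
step 11: bank0 3->3 [HIT]
step 12: bank2 2->2 [HIT]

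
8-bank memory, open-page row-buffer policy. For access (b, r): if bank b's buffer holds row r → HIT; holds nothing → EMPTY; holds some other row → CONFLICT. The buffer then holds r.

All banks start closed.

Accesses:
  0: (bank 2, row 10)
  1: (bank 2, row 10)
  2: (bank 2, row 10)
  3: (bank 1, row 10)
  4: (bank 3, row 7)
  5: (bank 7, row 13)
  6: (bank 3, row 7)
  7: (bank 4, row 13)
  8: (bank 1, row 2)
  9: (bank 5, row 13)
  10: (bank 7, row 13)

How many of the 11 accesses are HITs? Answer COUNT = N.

0: bank 2 row 10 — prev None → EMPTY
1: bank 2 row 10 — prev 10 → HIT
2: bank 2 row 10 — prev 10 → HIT
3: bank 1 row 10 — prev None → EMPTY
4: bank 3 row 7 — prev None → EMPTY
5: bank 7 row 13 — prev None → EMPTY
6: bank 3 row 7 — prev 7 → HIT
7: bank 4 row 13 — prev None → EMPTY
8: bank 1 row 2 — prev 10 → CONFLICT
9: bank 5 row 13 — prev None → EMPTY
10: bank 7 row 13 — prev 13 → HIT

COUNT = 4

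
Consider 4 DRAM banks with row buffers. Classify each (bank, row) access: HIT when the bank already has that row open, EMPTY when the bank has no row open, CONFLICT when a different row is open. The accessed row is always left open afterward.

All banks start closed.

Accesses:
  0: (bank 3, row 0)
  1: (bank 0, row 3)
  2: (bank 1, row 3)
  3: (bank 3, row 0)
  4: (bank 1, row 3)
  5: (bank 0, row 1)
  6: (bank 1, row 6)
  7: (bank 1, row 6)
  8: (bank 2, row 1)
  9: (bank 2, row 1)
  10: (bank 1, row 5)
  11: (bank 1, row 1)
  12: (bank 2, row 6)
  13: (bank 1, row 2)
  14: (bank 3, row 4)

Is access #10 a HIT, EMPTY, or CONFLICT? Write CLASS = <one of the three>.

0: bank 3 row 0 — prev None → EMPTY
1: bank 0 row 3 — prev None → EMPTY
2: bank 1 row 3 — prev None → EMPTY
3: bank 3 row 0 — prev 0 → HIT
4: bank 1 row 3 — prev 3 → HIT
5: bank 0 row 1 — prev 3 → CONFLICT
6: bank 1 row 6 — prev 3 → CONFLICT
7: bank 1 row 6 — prev 6 → HIT
8: bank 2 row 1 — prev None → EMPTY
9: bank 2 row 1 — prev 1 → HIT
10: bank 1 row 5 — prev 6 → CONFLICT
11: bank 1 row 1 — prev 5 → CONFLICT
12: bank 2 row 6 — prev 1 → CONFLICT
13: bank 1 row 2 — prev 1 → CONFLICT
14: bank 3 row 4 — prev 0 → CONFLICT

CLASS = CONFLICT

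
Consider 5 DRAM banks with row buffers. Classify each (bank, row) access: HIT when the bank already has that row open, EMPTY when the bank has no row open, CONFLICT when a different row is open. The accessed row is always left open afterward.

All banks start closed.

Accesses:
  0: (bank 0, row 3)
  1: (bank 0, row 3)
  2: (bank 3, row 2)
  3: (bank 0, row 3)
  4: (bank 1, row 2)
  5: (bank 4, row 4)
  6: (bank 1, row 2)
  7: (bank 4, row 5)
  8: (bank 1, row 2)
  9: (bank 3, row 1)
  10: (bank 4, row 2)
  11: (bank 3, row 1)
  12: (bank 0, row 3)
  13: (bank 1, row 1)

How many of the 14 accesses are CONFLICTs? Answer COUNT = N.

COUNT = 4

step 0: bank0 None->3 [EMPTY]
step 1: bank0 3->3 [HIT]
step 2: bank3 None->2 [EMPTY]
step 3: bank0 3->3 [HIT]
step 4: bank1 None->2 [EMPTY]
step 5: bank4 None->4 [EMPTY]
step 6: bank1 2->2 [HIT]
step 7: bank4 4->5 [CONFLICT]
step 8: bank1 2->2 [HIT]
step 9: bank3 2->1 [CONFLICT]
step 10: bank4 5->2 [CONFLICT]
step 11: bank3 1->1 [HIT]
step 12: bank0 3->3 [HIT]
step 13: bank1 2->1 [CONFLICT]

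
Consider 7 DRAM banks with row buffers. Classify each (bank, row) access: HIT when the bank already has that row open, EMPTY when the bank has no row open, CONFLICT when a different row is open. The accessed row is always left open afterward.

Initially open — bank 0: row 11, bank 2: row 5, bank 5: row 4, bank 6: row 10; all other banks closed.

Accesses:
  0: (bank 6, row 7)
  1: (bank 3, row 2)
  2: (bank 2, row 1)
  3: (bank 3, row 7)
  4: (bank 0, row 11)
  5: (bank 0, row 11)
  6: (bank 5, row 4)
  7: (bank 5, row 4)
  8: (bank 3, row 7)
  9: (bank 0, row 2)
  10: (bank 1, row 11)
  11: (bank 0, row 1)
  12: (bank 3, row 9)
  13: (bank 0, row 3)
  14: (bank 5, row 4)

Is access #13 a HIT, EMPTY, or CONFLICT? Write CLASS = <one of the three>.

  [0] b6 r7: had r10 ⇒ C
  [1] b3 r2: no row ⇒ E
  [2] b2 r1: had r5 ⇒ C
  [3] b3 r7: had r2 ⇒ C
  [4] b0 r11: had r11 ⇒ H
  [5] b0 r11: had r11 ⇒ H
  [6] b5 r4: had r4 ⇒ H
  [7] b5 r4: had r4 ⇒ H
  [8] b3 r7: had r7 ⇒ H
  [9] b0 r2: had r11 ⇒ C
  [10] b1 r11: no row ⇒ E
  [11] b0 r1: had r2 ⇒ C
  [12] b3 r9: had r7 ⇒ C
  [13] b0 r3: had r1 ⇒ C
  [14] b5 r4: had r4 ⇒ H

CLASS = CONFLICT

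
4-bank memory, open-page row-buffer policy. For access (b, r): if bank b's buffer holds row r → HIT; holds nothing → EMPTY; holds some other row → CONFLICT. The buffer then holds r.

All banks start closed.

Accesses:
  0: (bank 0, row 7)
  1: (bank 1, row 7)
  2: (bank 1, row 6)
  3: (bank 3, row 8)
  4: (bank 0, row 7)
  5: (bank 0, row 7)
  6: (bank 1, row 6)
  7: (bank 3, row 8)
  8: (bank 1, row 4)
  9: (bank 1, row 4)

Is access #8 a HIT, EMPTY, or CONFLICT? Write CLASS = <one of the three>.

CLASS = CONFLICT

#0 (0,7) E
#1 (1,7) E
#2 (1,6) C  (was 7)
#3 (3,8) E
#4 (0,7) H  (was 7)
#5 (0,7) H  (was 7)
#6 (1,6) H  (was 6)
#7 (3,8) H  (was 8)
#8 (1,4) C  (was 6)
#9 (1,4) H  (was 4)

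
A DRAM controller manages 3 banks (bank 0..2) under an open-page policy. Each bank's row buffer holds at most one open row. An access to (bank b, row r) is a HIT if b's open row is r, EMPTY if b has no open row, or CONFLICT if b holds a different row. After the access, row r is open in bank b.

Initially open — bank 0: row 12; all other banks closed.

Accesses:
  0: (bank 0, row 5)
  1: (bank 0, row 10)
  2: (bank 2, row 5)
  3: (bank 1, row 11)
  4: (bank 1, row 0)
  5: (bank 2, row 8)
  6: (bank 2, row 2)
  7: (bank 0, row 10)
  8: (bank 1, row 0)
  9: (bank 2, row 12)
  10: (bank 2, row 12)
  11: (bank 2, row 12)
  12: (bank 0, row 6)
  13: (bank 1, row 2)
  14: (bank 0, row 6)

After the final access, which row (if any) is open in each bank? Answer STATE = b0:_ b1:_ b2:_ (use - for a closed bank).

step 0: bank0 12->5 [CONFLICT]
step 1: bank0 5->10 [CONFLICT]
step 2: bank2 None->5 [EMPTY]
step 3: bank1 None->11 [EMPTY]
step 4: bank1 11->0 [CONFLICT]
step 5: bank2 5->8 [CONFLICT]
step 6: bank2 8->2 [CONFLICT]
step 7: bank0 10->10 [HIT]
step 8: bank1 0->0 [HIT]
step 9: bank2 2->12 [CONFLICT]
step 10: bank2 12->12 [HIT]
step 11: bank2 12->12 [HIT]
step 12: bank0 10->6 [CONFLICT]
step 13: bank1 0->2 [CONFLICT]
step 14: bank0 6->6 [HIT]

STATE = b0:6 b1:2 b2:12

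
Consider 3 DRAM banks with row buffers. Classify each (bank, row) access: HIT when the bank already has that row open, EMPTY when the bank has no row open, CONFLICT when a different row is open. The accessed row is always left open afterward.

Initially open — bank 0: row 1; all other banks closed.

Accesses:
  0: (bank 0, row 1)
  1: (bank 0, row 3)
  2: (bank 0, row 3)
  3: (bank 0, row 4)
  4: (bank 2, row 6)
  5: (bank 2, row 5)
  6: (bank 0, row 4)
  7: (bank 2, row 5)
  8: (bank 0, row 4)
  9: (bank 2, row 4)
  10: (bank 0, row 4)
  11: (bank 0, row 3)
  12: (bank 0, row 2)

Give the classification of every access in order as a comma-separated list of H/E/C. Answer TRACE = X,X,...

TRACE = H,C,H,C,E,C,H,H,H,C,H,C,C

#0 (0,1) H  (was 1)
#1 (0,3) C  (was 1)
#2 (0,3) H  (was 3)
#3 (0,4) C  (was 3)
#4 (2,6) E
#5 (2,5) C  (was 6)
#6 (0,4) H  (was 4)
#7 (2,5) H  (was 5)
#8 (0,4) H  (was 4)
#9 (2,4) C  (was 5)
#10 (0,4) H  (was 4)
#11 (0,3) C  (was 4)
#12 (0,2) C  (was 3)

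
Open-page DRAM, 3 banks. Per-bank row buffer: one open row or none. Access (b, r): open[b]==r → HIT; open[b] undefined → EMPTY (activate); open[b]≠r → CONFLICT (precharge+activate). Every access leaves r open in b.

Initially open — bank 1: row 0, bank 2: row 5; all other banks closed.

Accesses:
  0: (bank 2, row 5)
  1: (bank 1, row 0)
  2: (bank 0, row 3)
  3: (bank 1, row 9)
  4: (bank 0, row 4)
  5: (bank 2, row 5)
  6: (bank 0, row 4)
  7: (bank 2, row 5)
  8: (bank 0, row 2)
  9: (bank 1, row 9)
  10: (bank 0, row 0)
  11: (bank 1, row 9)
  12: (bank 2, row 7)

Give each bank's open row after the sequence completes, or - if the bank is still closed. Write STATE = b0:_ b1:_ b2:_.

STATE = b0:0 b1:9 b2:7

step 0: bank2 5->5 [HIT]
step 1: bank1 0->0 [HIT]
step 2: bank0 None->3 [EMPTY]
step 3: bank1 0->9 [CONFLICT]
step 4: bank0 3->4 [CONFLICT]
step 5: bank2 5->5 [HIT]
step 6: bank0 4->4 [HIT]
step 7: bank2 5->5 [HIT]
step 8: bank0 4->2 [CONFLICT]
step 9: bank1 9->9 [HIT]
step 10: bank0 2->0 [CONFLICT]
step 11: bank1 9->9 [HIT]
step 12: bank2 5->7 [CONFLICT]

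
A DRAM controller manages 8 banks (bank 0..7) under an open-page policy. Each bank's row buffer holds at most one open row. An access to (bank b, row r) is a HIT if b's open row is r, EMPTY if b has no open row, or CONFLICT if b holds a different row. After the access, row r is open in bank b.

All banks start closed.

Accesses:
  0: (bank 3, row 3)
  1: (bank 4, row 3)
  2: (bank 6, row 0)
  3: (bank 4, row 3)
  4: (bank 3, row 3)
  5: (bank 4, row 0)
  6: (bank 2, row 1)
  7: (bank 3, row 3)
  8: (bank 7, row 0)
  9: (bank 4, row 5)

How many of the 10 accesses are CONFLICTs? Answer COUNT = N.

step 0: bank3 None->3 [EMPTY]
step 1: bank4 None->3 [EMPTY]
step 2: bank6 None->0 [EMPTY]
step 3: bank4 3->3 [HIT]
step 4: bank3 3->3 [HIT]
step 5: bank4 3->0 [CONFLICT]
step 6: bank2 None->1 [EMPTY]
step 7: bank3 3->3 [HIT]
step 8: bank7 None->0 [EMPTY]
step 9: bank4 0->5 [CONFLICT]

COUNT = 2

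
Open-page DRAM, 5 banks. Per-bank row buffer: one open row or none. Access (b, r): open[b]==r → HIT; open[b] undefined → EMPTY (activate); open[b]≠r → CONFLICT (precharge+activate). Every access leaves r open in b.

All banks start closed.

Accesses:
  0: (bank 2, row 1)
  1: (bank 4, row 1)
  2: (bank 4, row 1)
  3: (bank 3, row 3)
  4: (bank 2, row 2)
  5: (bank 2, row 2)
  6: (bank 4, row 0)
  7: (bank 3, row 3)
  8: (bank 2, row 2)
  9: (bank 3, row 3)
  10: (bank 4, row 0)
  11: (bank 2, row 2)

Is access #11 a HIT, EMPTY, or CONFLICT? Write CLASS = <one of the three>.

step 0: bank2 None->1 [EMPTY]
step 1: bank4 None->1 [EMPTY]
step 2: bank4 1->1 [HIT]
step 3: bank3 None->3 [EMPTY]
step 4: bank2 1->2 [CONFLICT]
step 5: bank2 2->2 [HIT]
step 6: bank4 1->0 [CONFLICT]
step 7: bank3 3->3 [HIT]
step 8: bank2 2->2 [HIT]
step 9: bank3 3->3 [HIT]
step 10: bank4 0->0 [HIT]
step 11: bank2 2->2 [HIT]

CLASS = HIT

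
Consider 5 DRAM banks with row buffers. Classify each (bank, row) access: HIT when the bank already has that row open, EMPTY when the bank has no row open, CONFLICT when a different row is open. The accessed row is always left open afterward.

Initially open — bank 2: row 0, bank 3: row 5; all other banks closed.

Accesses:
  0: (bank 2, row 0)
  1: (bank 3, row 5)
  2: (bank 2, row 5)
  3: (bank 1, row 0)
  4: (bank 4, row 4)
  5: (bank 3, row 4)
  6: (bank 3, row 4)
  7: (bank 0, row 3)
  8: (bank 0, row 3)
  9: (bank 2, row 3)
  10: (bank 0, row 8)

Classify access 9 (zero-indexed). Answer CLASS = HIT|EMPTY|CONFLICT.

CLASS = CONFLICT

step 0: bank2 0->0 [HIT]
step 1: bank3 5->5 [HIT]
step 2: bank2 0->5 [CONFLICT]
step 3: bank1 None->0 [EMPTY]
step 4: bank4 None->4 [EMPTY]
step 5: bank3 5->4 [CONFLICT]
step 6: bank3 4->4 [HIT]
step 7: bank0 None->3 [EMPTY]
step 8: bank0 3->3 [HIT]
step 9: bank2 5->3 [CONFLICT]
step 10: bank0 3->8 [CONFLICT]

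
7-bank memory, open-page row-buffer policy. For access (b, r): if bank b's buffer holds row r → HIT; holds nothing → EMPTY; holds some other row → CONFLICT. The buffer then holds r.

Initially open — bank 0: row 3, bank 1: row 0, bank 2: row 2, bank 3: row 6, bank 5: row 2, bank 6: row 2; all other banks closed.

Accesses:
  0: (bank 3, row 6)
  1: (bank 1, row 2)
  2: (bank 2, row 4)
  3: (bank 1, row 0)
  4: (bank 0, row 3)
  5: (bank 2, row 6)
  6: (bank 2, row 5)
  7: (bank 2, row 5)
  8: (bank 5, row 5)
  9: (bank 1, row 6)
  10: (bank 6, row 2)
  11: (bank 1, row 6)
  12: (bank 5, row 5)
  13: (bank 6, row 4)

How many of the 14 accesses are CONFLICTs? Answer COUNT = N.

COUNT = 8

step 0: bank3 6->6 [HIT]
step 1: bank1 0->2 [CONFLICT]
step 2: bank2 2->4 [CONFLICT]
step 3: bank1 2->0 [CONFLICT]
step 4: bank0 3->3 [HIT]
step 5: bank2 4->6 [CONFLICT]
step 6: bank2 6->5 [CONFLICT]
step 7: bank2 5->5 [HIT]
step 8: bank5 2->5 [CONFLICT]
step 9: bank1 0->6 [CONFLICT]
step 10: bank6 2->2 [HIT]
step 11: bank1 6->6 [HIT]
step 12: bank5 5->5 [HIT]
step 13: bank6 2->4 [CONFLICT]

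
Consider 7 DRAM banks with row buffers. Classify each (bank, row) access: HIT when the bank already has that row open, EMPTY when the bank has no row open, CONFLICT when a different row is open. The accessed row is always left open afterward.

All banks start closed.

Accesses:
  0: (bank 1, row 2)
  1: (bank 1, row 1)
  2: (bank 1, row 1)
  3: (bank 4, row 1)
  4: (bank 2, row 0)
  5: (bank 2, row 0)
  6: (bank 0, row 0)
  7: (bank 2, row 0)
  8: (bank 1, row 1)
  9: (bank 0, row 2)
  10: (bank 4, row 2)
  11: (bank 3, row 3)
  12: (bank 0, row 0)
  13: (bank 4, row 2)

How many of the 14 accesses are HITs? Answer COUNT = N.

  [0] b1 r2: no row ⇒ E
  [1] b1 r1: had r2 ⇒ C
  [2] b1 r1: had r1 ⇒ H
  [3] b4 r1: no row ⇒ E
  [4] b2 r0: no row ⇒ E
  [5] b2 r0: had r0 ⇒ H
  [6] b0 r0: no row ⇒ E
  [7] b2 r0: had r0 ⇒ H
  [8] b1 r1: had r1 ⇒ H
  [9] b0 r2: had r0 ⇒ C
  [10] b4 r2: had r1 ⇒ C
  [11] b3 r3: no row ⇒ E
  [12] b0 r0: had r2 ⇒ C
  [13] b4 r2: had r2 ⇒ H

COUNT = 5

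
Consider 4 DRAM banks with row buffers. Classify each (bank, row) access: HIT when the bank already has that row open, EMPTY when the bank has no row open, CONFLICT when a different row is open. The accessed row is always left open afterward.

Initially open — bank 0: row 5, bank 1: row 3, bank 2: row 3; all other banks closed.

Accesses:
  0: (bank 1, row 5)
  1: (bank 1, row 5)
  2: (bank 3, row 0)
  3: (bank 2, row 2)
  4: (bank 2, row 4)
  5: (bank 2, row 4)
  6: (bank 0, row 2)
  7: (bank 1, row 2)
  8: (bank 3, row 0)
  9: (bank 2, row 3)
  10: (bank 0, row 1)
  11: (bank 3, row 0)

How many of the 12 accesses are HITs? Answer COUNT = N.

step 0: bank1 3->5 [CONFLICT]
step 1: bank1 5->5 [HIT]
step 2: bank3 None->0 [EMPTY]
step 3: bank2 3->2 [CONFLICT]
step 4: bank2 2->4 [CONFLICT]
step 5: bank2 4->4 [HIT]
step 6: bank0 5->2 [CONFLICT]
step 7: bank1 5->2 [CONFLICT]
step 8: bank3 0->0 [HIT]
step 9: bank2 4->3 [CONFLICT]
step 10: bank0 2->1 [CONFLICT]
step 11: bank3 0->0 [HIT]

COUNT = 4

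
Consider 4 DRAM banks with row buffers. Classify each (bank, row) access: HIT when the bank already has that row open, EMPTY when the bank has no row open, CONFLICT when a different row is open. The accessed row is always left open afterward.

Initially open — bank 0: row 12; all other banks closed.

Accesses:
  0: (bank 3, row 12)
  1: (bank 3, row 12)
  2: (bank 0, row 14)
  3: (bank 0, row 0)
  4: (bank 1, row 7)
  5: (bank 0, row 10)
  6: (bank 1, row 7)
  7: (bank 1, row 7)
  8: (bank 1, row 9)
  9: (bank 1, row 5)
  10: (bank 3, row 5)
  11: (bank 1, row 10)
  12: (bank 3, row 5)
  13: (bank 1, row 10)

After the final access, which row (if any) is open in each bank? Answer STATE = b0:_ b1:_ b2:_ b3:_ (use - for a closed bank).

STATE = b0:10 b1:10 b2:- b3:5

0: bank 3 row 12 — prev None → EMPTY
1: bank 3 row 12 — prev 12 → HIT
2: bank 0 row 14 — prev 12 → CONFLICT
3: bank 0 row 0 — prev 14 → CONFLICT
4: bank 1 row 7 — prev None → EMPTY
5: bank 0 row 10 — prev 0 → CONFLICT
6: bank 1 row 7 — prev 7 → HIT
7: bank 1 row 7 — prev 7 → HIT
8: bank 1 row 9 — prev 7 → CONFLICT
9: bank 1 row 5 — prev 9 → CONFLICT
10: bank 3 row 5 — prev 12 → CONFLICT
11: bank 1 row 10 — prev 5 → CONFLICT
12: bank 3 row 5 — prev 5 → HIT
13: bank 1 row 10 — prev 10 → HIT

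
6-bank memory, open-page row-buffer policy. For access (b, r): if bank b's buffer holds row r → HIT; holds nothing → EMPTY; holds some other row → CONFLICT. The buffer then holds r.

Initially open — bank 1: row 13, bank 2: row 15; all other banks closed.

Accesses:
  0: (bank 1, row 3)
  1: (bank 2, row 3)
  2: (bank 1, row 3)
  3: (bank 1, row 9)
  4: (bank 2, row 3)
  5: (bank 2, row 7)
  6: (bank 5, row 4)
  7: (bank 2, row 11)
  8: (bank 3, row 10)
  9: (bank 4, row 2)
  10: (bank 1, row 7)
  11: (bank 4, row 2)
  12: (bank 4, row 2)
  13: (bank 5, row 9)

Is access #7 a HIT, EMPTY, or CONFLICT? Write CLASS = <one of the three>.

0: bank 1 row 3 — prev 13 → CONFLICT
1: bank 2 row 3 — prev 15 → CONFLICT
2: bank 1 row 3 — prev 3 → HIT
3: bank 1 row 9 — prev 3 → CONFLICT
4: bank 2 row 3 — prev 3 → HIT
5: bank 2 row 7 — prev 3 → CONFLICT
6: bank 5 row 4 — prev None → EMPTY
7: bank 2 row 11 — prev 7 → CONFLICT
8: bank 3 row 10 — prev None → EMPTY
9: bank 4 row 2 — prev None → EMPTY
10: bank 1 row 7 — prev 9 → CONFLICT
11: bank 4 row 2 — prev 2 → HIT
12: bank 4 row 2 — prev 2 → HIT
13: bank 5 row 9 — prev 4 → CONFLICT

CLASS = CONFLICT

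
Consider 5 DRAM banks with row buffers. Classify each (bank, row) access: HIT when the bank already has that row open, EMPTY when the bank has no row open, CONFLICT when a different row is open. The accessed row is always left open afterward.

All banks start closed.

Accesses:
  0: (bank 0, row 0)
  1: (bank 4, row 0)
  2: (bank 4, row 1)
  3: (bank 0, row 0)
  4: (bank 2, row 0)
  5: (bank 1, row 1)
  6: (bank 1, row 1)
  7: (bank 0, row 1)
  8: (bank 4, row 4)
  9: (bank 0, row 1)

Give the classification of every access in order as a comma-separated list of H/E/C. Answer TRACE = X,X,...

TRACE = E,E,C,H,E,E,H,C,C,H

0: bank 0 row 0 — prev None → EMPTY
1: bank 4 row 0 — prev None → EMPTY
2: bank 4 row 1 — prev 0 → CONFLICT
3: bank 0 row 0 — prev 0 → HIT
4: bank 2 row 0 — prev None → EMPTY
5: bank 1 row 1 — prev None → EMPTY
6: bank 1 row 1 — prev 1 → HIT
7: bank 0 row 1 — prev 0 → CONFLICT
8: bank 4 row 4 — prev 1 → CONFLICT
9: bank 0 row 1 — prev 1 → HIT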